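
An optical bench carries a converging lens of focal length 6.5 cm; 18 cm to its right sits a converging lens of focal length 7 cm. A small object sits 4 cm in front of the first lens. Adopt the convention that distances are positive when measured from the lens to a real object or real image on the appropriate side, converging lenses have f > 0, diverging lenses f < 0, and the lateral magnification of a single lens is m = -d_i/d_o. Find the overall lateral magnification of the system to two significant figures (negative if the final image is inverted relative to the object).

First lens: d_i1 = 1/(1/6.5 - 1/4) = -10.400 cm.
m_1 = -(-10.400)/4 = 2.6000.
With d_i1 < 0 the first image is virtual and lies on the object side; the object distance for lens 2 is d_o2 = 18 - (-10.400) = 28.400 cm.
Second lens: d_i2 = 1/(1/7 - 1/(28.400)) = 9.290 cm.
m_2 = -(9.290)/(28.400) = -0.3271.
Total m = m_1 x m_2 = (2.6000)(-0.3271) = -0.8505.

-0.85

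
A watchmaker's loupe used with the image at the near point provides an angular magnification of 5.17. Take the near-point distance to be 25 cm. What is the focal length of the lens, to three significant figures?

For the image at the near point, M = 1 + D/f.
f = D/(M - 1) = 25/(5.17 - 1) = 5.995 cm.

6.00 cm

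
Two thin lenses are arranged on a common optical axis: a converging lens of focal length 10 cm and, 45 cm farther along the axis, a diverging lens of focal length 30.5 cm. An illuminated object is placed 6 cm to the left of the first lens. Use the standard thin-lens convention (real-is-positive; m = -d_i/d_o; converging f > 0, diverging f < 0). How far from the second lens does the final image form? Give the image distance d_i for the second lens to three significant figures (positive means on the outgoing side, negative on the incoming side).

First lens: d_i1 = 1/(1/10 - 1/6) = -15.000 cm.
The intermediate image is virtual, 15.000 cm to the left of lens 1, so d_o2 = L - d_i1 = 45 - (-15.000) = 60.000 cm.
Second lens: d_i2 = 1/(1/(-30.5) - 1/(60.000)) = -20.221 cm.

-20.2 cm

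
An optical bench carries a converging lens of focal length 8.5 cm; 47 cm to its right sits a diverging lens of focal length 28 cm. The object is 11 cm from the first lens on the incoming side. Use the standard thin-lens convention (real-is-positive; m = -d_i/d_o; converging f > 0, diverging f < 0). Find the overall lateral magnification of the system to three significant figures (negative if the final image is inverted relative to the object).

-2.53

First lens: d_i1 = 1/(1/8.5 - 1/11) = 37.400 cm.
m_1 = -(37.400)/11 = -3.4000.
The intermediate image is 37.400 cm to the right of lens 1, so d_o2 = L - d_i1 = 47 - 37.400 = 9.600 cm.
Second lens: d_i2 = 1/(1/(-28) - 1/(9.600)) = -7.149 cm.
m_2 = -(-7.149)/(9.600) = 0.7447.
The system's lateral magnification is m_1 m_2 = (-3.4000)(0.7447) = -2.5319.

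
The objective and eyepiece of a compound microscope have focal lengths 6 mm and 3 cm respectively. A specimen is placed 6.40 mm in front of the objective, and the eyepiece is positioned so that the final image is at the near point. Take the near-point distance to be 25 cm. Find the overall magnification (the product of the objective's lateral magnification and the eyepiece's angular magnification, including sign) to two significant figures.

-140

Convert to cm: f_obj = 6 mm = 0.6 cm; d_o = 6.40 mm = 0.64 cm.
Objective: 1/d_i = 1/f_obj - 1/d_o = 1/0.6 - 1/0.64 = 0.10417 cm^-1, so d_i = 9.600 cm.
m_obj = -d_i/d_o = -9.600/0.64 = -15.000.
Eyepiece angular magnification (image at near point): M_eye = 1 + D/f_e = 1 + 25/3 = 9.333.
Overall M = m_obj x M_eye = (-15.000)(9.333) = -140.00.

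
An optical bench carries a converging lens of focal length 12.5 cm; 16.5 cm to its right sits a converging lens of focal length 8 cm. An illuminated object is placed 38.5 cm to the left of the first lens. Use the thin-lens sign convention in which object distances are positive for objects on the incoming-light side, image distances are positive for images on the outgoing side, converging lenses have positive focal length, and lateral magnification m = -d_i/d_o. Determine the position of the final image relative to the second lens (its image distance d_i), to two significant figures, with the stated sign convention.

1.6 cm

Lens 1: 1/d_i1 = 1/f_1 - 1/d_o1 = 1/12.5 - 1/38.5 = 0.05403 cm^-1, so d_i1 = 18.510 cm.
This image would form 18.510 cm past lens 1, i.e. 2.010 cm beyond lens 2, so it is a virtual object for lens 2: d_o2 = 16.5 - 18.510 = -2.010 cm.
Lens 2: 1/d_i2 = 1/f_2 - 1/d_o2 = 1/8 - 1/(-2.010) = 0.62261 cm^-1, so d_i2 = 1.606 cm.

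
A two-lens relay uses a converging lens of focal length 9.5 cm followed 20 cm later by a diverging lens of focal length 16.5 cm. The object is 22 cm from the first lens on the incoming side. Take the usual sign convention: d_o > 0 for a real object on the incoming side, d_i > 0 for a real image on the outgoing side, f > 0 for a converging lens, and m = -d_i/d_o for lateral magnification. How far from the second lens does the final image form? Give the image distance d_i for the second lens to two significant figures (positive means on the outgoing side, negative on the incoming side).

-2.7 cm

First lens: d_i1 = 1/(1/9.5 - 1/22) = 16.720 cm.
The intermediate image is 16.720 cm to the right of lens 1, so d_o2 = L - d_i1 = 20 - 16.720 = 3.280 cm.
Second lens: d_i2 = 1/(1/(-16.5) - 1/(3.280)) = -2.736 cm.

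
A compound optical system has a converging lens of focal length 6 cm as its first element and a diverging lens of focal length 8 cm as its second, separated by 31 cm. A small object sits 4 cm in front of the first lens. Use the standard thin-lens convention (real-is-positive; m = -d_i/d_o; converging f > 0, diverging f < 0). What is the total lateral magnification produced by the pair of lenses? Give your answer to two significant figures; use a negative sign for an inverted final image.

Lens 1: 1/d_i1 = 1/f_1 - 1/d_o1 = 1/6 - 1/4 = -0.08333 cm^-1, so d_i1 = -12.000 cm.
m_1 = -(-12.000)/4 = 3.0000.
The intermediate image is virtual, 12.000 cm to the left of lens 1, so d_o2 = L - d_i1 = 31 - (-12.000) = 43.000 cm.
Lens 2: 1/d_i2 = 1/f_2 - 1/d_o2 = 1/(-8) - 1/(43.000) = -0.14826 cm^-1, so d_i2 = -6.745 cm.
m_2 = -(-6.745)/(43.000) = 0.1569.
The system's lateral magnification is m_1 m_2 = (3.0000)(0.1569) = 0.4706.

0.47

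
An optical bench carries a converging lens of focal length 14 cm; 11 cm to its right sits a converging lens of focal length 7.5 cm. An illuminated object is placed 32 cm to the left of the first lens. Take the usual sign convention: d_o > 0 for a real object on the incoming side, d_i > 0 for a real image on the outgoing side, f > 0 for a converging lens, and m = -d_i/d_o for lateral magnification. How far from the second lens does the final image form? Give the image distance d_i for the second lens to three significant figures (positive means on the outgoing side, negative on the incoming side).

4.87 cm

Applying the thin-lens equation to the first lens, 1/14 = 1/32 + 1/d_i1, which gives d_i1 = 24.889 cm.
Since 24.889 cm > 11 cm, the first image lies past the second lens and serves as a virtual object: d_o2 = L - d_i1 = -13.889 cm.
Applying the thin-lens equation again with f_2 = 7.5 cm and d_o2 = -13.889 cm gives d_i2 = 4.870 cm.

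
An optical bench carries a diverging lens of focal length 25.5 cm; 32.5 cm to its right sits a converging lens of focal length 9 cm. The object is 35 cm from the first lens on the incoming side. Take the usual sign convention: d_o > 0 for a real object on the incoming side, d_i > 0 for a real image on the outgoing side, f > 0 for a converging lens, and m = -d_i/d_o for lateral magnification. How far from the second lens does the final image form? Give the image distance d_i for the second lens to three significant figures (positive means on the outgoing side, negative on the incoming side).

11.1 cm

Applying the thin-lens equation to the first lens, 1/(-25.5) = 1/35 + 1/d_i1, which gives d_i1 = -14.752 cm.
The intermediate image is virtual, 14.752 cm to the left of lens 1, so d_o2 = L - d_i1 = 32.5 - (-14.752) = 47.252 cm.
Applying the thin-lens equation again with f_2 = 9 cm and d_o2 = 47.252 cm gives d_i2 = 11.118 cm.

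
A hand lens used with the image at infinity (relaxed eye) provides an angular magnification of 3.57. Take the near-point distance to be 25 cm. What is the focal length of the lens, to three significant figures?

For the image at infinity, M = D/f.
f = D/M = 25/3.57 = 7.003 cm.

7.00 cm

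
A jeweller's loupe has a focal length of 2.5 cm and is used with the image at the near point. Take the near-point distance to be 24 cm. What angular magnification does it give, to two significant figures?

11

M = 1 + D/f = 1 + 24/2.5 = 10.600.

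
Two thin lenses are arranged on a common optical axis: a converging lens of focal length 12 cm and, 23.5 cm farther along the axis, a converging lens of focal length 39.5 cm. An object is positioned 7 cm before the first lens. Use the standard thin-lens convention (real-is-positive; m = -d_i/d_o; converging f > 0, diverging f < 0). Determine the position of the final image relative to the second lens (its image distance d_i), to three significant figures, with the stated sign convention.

1990 cm

First lens: d_i1 = 1/(1/12 - 1/7) = -16.800 cm.
The intermediate image is virtual, 16.800 cm to the left of lens 1, so d_o2 = L - d_i1 = 23.5 - (-16.800) = 40.300 cm.
Second lens: d_i2 = 1/(1/39.5 - 1/(40.300)) = 1989.813 cm.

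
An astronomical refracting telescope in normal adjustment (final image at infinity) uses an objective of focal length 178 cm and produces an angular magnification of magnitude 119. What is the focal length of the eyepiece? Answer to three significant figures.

1.50 cm

|M| = f_obj/f_eye, so f_eye = f_obj/|M| = 178/119.0 = 1.496 cm.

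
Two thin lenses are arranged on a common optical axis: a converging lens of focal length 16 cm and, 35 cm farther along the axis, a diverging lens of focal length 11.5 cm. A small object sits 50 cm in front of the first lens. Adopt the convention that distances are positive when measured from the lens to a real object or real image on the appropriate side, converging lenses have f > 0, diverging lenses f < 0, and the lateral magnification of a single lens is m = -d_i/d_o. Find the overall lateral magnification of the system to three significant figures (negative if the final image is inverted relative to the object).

-0.236

First lens: d_i1 = 1/(1/16 - 1/50) = 23.529 cm.
m_1 = -(23.529)/50 = -0.4706.
Object distance for lens 2: d_o2 = 35 - 23.529 = 11.471 cm.
Second lens: d_i2 = 1/(1/(-11.5) - 1/(11.471)) = -5.743 cm.
m_2 = -(-5.743)/(11.471) = 0.5006.
The system's lateral magnification is m_1 m_2 = (-0.4706)(0.5006) = -0.2356.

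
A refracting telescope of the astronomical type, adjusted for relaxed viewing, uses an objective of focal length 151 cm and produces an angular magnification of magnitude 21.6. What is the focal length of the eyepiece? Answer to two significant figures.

|M| = f_obj/f_eye, so f_eye = f_obj/|M| = 151/21.6 = 6.991 cm.

7.0 cm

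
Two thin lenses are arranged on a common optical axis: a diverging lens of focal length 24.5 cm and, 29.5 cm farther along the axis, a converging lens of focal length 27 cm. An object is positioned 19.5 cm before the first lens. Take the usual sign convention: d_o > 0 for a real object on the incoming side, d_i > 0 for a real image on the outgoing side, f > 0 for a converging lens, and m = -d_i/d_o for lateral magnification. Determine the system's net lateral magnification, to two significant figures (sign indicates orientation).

Lens 1: 1/d_i1 = 1/f_1 - 1/d_o1 = 1/(-24.5) - 1/19.5 = -0.09210 cm^-1, so d_i1 = -10.858 cm.
m_1 = -(-10.858)/19.5 = 0.5568.
With d_i1 < 0 the first image is virtual and lies on the object side; the object distance for lens 2 is d_o2 = 29.5 - (-10.858) = 40.358 cm.
Lens 2: 1/d_i2 = 1/f_2 - 1/d_o2 = 1/27 - 1/(40.358) = 0.01226 cm^-1, so d_i2 = 81.574 cm.
m_2 = -(81.574)/(40.358) = -2.0213.
Overall magnification: m = m_1 m_2 = -1.1255.

-1.1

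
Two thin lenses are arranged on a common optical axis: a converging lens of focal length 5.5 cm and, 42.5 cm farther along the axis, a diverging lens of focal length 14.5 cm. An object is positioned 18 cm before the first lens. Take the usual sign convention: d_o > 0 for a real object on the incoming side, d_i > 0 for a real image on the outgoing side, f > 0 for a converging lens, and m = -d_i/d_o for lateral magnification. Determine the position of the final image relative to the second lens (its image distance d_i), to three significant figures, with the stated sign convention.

-10.2 cm

Applying the thin-lens equation to the first lens, 1/5.5 = 1/18 + 1/d_i1, which gives d_i1 = 7.920 cm.
That image sits 34.580 cm in front of the second lens, so d_o2 = 34.580 cm.
Applying the thin-lens equation again with f_2 = -14.5 cm and d_o2 = 34.580 cm gives d_i2 = -10.216 cm.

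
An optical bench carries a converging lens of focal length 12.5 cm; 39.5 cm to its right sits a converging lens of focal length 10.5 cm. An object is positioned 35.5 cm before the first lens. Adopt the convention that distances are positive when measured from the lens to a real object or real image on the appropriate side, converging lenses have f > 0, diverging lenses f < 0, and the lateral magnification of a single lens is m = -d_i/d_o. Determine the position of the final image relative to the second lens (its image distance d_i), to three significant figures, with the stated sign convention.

First lens: d_i1 = 1/(1/12.5 - 1/35.5) = 19.293 cm.
That image sits 20.207 cm in front of the second lens, so d_o2 = 20.207 cm.
Second lens: d_i2 = 1/(1/10.5 - 1/(20.207)) = 21.858 cm.

21.9 cm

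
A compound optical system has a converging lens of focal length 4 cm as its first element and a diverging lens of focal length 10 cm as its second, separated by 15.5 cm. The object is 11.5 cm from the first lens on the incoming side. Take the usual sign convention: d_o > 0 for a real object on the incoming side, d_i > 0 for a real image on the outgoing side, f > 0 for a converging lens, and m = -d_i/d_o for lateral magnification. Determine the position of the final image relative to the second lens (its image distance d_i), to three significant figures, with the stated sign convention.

-4.84 cm

First lens: d_i1 = 1/(1/4 - 1/11.5) = 6.133 cm.
Object distance for lens 2: d_o2 = 15.5 - 6.133 = 9.367 cm.
Second lens: d_i2 = 1/(1/(-10) - 1/(9.367)) = -4.836 cm.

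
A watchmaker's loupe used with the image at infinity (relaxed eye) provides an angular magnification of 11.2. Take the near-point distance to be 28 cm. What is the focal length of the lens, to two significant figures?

2.5 cm

For the image at infinity, M = D/f.
f = D/M = 28/11.2 = 2.500 cm.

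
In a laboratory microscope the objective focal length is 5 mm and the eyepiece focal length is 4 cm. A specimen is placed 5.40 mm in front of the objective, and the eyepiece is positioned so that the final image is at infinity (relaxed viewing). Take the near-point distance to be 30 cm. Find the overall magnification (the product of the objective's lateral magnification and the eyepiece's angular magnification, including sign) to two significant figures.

Convert to cm: f_obj = 5 mm = 0.5 cm; d_o = 5.40 mm = 0.54 cm.
Objective: 1/d_i = 1/f_obj - 1/d_o = 1/0.5 - 1/0.54 = 0.14815 cm^-1, so d_i = 6.750 cm.
m_obj = -d_i/d_o = -6.750/0.54 = -12.500.
Eyepiece angular magnification (image at infinity): M_eye = D/f_e = 30/4 = 7.500.
Overall M = m_obj x M_eye = (-12.500)(7.500) = -93.75.

-94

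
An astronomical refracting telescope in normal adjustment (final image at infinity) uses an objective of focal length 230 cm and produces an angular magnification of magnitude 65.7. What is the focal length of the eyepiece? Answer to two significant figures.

|M| = f_obj/f_eye, so f_eye = f_obj/|M| = 230/65.7 = 3.501 cm.

3.5 cm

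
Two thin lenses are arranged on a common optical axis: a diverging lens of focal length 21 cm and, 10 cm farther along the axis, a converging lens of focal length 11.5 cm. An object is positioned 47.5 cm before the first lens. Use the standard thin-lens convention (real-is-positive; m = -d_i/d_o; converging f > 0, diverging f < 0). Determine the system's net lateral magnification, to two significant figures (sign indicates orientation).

-0.27

First lens: d_i1 = 1/(1/(-21) - 1/47.5) = -14.562 cm.
m_1 = -(-14.562)/47.5 = 0.3066.
With d_i1 < 0 the first image is virtual and lies on the object side; the object distance for lens 2 is d_o2 = 10 - (-14.562) = 24.562 cm.
Second lens: d_i2 = 1/(1/11.5 - 1/(24.562)) = 21.625 cm.
m_2 = -(21.625)/(24.562) = -0.8804.
Overall magnification: m = m_1 m_2 = -0.2699.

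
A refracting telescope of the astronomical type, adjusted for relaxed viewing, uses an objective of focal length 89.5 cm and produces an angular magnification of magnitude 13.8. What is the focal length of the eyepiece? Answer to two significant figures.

|M| = f_obj/f_eye, so f_eye = f_obj/|M| = 89.5/13.8 = 6.486 cm.

6.5 cm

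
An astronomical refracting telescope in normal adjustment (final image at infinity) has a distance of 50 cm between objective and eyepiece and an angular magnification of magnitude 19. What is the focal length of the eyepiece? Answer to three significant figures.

2.50 cm

In normal adjustment the tube length equals f_obj + f_eye and |M| = f_obj/f_eye.
So f_obj = 19 f_eye and 19 f_eye + f_eye = 50 cm, giving f_eye = 50/20 = 2.500 cm and f_obj = 47.500 cm.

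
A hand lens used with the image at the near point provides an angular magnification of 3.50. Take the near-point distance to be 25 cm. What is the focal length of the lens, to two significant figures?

For the image at the near point, M = 1 + D/f.
f = D/(M - 1) = 25/(3.5 - 1) = 10.000 cm.

10 cm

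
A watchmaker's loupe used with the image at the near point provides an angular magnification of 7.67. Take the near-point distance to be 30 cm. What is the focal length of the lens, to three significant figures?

For the image at the near point, M = 1 + D/f.
f = D/(M - 1) = 30/(7.67 - 1) = 4.498 cm.

4.50 cm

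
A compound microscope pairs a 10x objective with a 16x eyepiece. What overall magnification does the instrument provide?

160

The overall magnification of a compound microscope is the product of the objective and eyepiece magnifications:
M = M_obj x M_eye = 10 x 16 = 160.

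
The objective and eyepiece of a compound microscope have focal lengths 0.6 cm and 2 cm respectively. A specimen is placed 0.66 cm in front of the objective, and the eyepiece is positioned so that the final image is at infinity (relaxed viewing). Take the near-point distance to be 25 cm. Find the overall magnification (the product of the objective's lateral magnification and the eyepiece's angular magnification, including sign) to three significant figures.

Objective: 1/d_i = 1/f_obj - 1/d_o = 1/0.6 - 1/0.66 = 0.15152 cm^-1, so d_i = 6.600 cm.
m_obj = -d_i/d_o = -6.600/0.66 = -10.000.
Eyepiece angular magnification (image at infinity): M_eye = D/f_e = 25/2 = 12.500.
Overall M = m_obj x M_eye = (-10.000)(12.500) = -125.00.

-125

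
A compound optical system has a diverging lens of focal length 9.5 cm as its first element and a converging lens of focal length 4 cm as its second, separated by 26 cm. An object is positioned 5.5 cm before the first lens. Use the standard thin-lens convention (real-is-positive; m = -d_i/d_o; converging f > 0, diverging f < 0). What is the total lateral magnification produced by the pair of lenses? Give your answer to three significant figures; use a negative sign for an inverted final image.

-0.0994

First lens: d_i1 = 1/(1/(-9.5) - 1/5.5) = -3.483 cm.
m_1 = -(-3.483)/5.5 = 0.6333.
With d_i1 < 0 the first image is virtual and lies on the object side; the object distance for lens 2 is d_o2 = 26 - (-3.483) = 29.483 cm.
Second lens: d_i2 = 1/(1/4 - 1/(29.483)) = 4.628 cm.
m_2 = -(4.628)/(29.483) = -0.1570.
The system's lateral magnification is m_1 m_2 = (0.6333)(-0.1570) = -0.0994.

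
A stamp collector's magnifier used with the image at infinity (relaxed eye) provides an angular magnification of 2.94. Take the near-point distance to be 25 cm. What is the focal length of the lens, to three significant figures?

For the image at infinity, M = D/f.
f = D/M = 25/2.94 = 8.503 cm.

8.50 cm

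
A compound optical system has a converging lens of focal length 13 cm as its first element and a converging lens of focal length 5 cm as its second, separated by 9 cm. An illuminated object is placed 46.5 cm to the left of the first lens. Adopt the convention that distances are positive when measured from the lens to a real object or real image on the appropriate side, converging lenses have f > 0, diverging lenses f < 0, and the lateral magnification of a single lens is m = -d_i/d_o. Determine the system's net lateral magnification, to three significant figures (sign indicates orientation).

Applying the thin-lens equation to the first lens, 1/13 = 1/46.5 + 1/d_i1, which gives d_i1 = 18.045 cm.
Its lateral magnification is m_1 = -d_i1/d_o1 = -(18.045)/46.5 = -0.3881.
Since 18.045 cm > 9 cm, the first image lies past the second lens and serves as a virtual object: d_o2 = L - d_i1 = -9.045 cm.
Applying the thin-lens equation again with f_2 = 5 cm and d_o2 = -9.045 cm gives d_i2 = 3.220 cm.
m_2 = -(3.220)/(-9.045) = 0.3560.
The system's lateral magnification is m_1 m_2 = (-0.3881)(0.3560) = -0.1382.

-0.138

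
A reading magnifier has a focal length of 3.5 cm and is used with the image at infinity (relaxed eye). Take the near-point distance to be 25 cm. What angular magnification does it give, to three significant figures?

M = D/f = 25/3.5 = 7.143.

7.14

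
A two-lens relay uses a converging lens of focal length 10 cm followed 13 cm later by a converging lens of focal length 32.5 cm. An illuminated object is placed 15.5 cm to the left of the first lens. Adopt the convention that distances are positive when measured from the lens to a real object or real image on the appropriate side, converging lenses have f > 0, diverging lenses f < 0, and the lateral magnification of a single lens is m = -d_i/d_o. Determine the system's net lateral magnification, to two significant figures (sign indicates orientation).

Applying the thin-lens equation to the first lens, 1/10 = 1/15.5 + 1/d_i1, which gives d_i1 = 28.182 cm.
Its lateral magnification is m_1 = -d_i1/d_o1 = -(28.182)/15.5 = -1.8182.
This image would form 28.182 cm past lens 1, i.e. 15.182 cm beyond lens 2, so it is a virtual object for lens 2: d_o2 = 13 - 28.182 = -15.182 cm.
Applying the thin-lens equation again with f_2 = 32.5 cm and d_o2 = -15.182 cm gives d_i2 = 10.348 cm.
m_2 = -(10.348)/(-15.182) = 0.6816.
The system's lateral magnification is m_1 m_2 = (-1.8182)(0.6816) = -1.2393.

-1.2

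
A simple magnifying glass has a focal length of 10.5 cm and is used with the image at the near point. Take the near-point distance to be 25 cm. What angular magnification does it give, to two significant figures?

M = 1 + D/f = 1 + 25/10.5 = 3.381.

3.4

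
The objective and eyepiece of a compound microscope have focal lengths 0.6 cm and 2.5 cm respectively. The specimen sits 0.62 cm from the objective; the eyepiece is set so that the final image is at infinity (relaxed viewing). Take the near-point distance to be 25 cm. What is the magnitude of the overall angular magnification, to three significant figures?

Objective: 1/d_i = 1/f_obj - 1/d_o = 1/0.6 - 1/0.62 = 0.05376 cm^-1, so d_i = 18.600 cm.
m_obj = -d_i/d_o = -18.600/0.62 = -30.000.
Eyepiece angular magnification (image at infinity): M_eye = D/f_e = 25/2.5 = 10.000.
Overall M = m_obj x M_eye = (-30.000)(10.000) = -300.00.
|M| = 300.00.

300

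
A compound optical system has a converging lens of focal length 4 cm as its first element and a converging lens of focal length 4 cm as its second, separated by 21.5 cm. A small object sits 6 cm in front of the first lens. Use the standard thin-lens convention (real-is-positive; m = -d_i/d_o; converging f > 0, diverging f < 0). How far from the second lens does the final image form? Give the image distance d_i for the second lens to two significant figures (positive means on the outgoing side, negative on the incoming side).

Lens 1: 1/d_i1 = 1/f_1 - 1/d_o1 = 1/4 - 1/6 = 0.08333 cm^-1, so d_i1 = 12.000 cm.
The intermediate image is 12.000 cm to the right of lens 1, so d_o2 = L - d_i1 = 21.5 - 12.000 = 9.500 cm.
Lens 2: 1/d_i2 = 1/f_2 - 1/d_o2 = 1/4 - 1/(9.500) = 0.14474 cm^-1, so d_i2 = 6.909 cm.

6.9 cm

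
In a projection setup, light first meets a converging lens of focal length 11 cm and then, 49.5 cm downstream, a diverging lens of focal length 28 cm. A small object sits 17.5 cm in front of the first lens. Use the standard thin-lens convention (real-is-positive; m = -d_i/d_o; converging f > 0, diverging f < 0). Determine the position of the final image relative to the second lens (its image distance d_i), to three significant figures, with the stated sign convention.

Lens 1: 1/d_i1 = 1/f_1 - 1/d_o1 = 1/11 - 1/17.5 = 0.03377 cm^-1, so d_i1 = 29.615 cm.
Object distance for lens 2: d_o2 = 49.5 - 29.615 = 19.885 cm.
Lens 2: 1/d_i2 = 1/f_2 - 1/d_o2 = 1/(-28) - 1/(19.885) = -0.08600 cm^-1, so d_i2 = -11.627 cm.

-11.6 cm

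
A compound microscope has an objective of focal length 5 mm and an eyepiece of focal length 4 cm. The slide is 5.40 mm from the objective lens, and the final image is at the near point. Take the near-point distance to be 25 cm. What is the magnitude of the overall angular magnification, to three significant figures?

90.6

Convert to cm: f_obj = 5 mm = 0.5 cm; d_o = 5.40 mm = 0.54 cm.
Objective: 1/d_i = 1/f_obj - 1/d_o = 1/0.5 - 1/0.54 = 0.14815 cm^-1, so d_i = 6.750 cm.
m_obj = -d_i/d_o = -6.750/0.54 = -12.500.
Eyepiece angular magnification (image at near point): M_eye = 1 + D/f_e = 1 + 25/4 = 7.250.
Overall M = m_obj x M_eye = (-12.500)(7.250) = -90.62.
|M| = 90.62.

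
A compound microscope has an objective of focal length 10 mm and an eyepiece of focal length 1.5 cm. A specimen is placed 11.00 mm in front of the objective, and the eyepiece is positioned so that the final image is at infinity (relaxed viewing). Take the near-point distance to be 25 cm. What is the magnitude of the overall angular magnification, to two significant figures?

170

Convert to cm: f_obj = 10 mm = 1 cm; d_o = 11.00 mm = 1.10 cm.
Objective: 1/d_i = 1/f_obj - 1/d_o = 1/1 - 1/1.10 = 0.09091 cm^-1, so d_i = 11.000 cm.
m_obj = -d_i/d_o = -11.000/1.10 = -10.000.
Eyepiece angular magnification (image at infinity): M_eye = D/f_e = 25/1.5 = 16.667.
Overall M = m_obj x M_eye = (-10.000)(16.667) = -166.67.
|M| = 166.67.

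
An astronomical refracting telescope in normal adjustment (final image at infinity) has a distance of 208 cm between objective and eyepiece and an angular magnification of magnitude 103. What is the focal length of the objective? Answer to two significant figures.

In normal adjustment the tube length equals f_obj + f_eye and |M| = f_obj/f_eye.
So f_obj = 103 f_eye and 103 f_eye + f_eye = 208 cm, giving f_eye = 208/104 = 2.000 cm and f_obj = 206.000 cm.

210 cm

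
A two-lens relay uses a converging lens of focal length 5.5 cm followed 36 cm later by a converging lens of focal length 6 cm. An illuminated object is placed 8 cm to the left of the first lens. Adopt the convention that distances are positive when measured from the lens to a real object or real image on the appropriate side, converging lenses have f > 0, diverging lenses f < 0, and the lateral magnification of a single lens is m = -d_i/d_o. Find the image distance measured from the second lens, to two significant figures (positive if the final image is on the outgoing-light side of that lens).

8.9 cm

Lens 1: 1/d_i1 = 1/f_1 - 1/d_o1 = 1/5.5 - 1/8 = 0.05682 cm^-1, so d_i1 = 17.600 cm.
Object distance for lens 2: d_o2 = 36 - 17.600 = 18.400 cm.
Lens 2: 1/d_i2 = 1/f_2 - 1/d_o2 = 1/6 - 1/(18.400) = 0.11232 cm^-1, so d_i2 = 8.903 cm.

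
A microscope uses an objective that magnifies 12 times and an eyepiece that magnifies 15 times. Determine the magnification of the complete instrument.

180

The overall magnification of a compound microscope is the product of the objective and eyepiece magnifications:
M = M_obj x M_eye = 12 x 15 = 180.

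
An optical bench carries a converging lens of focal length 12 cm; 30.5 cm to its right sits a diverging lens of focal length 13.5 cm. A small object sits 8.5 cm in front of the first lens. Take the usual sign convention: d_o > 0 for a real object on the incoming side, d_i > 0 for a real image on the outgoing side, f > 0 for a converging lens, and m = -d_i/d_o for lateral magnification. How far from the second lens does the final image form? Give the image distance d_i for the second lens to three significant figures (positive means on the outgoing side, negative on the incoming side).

Lens 1: 1/d_i1 = 1/f_1 - 1/d_o1 = 1/12 - 1/8.5 = -0.03431 cm^-1, so d_i1 = -29.143 cm.
With d_i1 < 0 the first image is virtual and lies on the object side; the object distance for lens 2 is d_o2 = 30.5 - (-29.143) = 59.643 cm.
Lens 2: 1/d_i2 = 1/f_2 - 1/d_o2 = 1/(-13.5) - 1/(59.643) = -0.09084 cm^-1, so d_i2 = -11.008 cm.

-11.0 cm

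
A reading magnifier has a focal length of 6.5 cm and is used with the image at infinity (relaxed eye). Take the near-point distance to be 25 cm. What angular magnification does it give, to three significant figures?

3.85

M = D/f = 25/6.5 = 3.846.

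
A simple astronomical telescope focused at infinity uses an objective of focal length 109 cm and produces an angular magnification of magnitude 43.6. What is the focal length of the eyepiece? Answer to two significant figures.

2.5 cm

|M| = f_obj/f_eye, so f_eye = f_obj/|M| = 109/43.6 = 2.500 cm.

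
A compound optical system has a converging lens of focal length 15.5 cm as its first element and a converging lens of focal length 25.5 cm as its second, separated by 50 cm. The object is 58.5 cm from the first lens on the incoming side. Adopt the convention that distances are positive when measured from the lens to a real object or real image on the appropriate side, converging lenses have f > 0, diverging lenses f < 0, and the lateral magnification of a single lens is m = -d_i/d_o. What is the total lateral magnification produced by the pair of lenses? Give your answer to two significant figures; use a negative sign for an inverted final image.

Applying the thin-lens equation to the first lens, 1/15.5 = 1/58.5 + 1/d_i1, which gives d_i1 = 21.087 cm.
Its lateral magnification is m_1 = -d_i1/d_o1 = -(21.087)/58.5 = -0.3605.
Object distance for lens 2: d_o2 = 50 - 21.087 = 28.913 cm.
Applying the thin-lens equation again with f_2 = 25.5 cm and d_o2 = 28.913 cm gives d_i2 = 216.033 cm.
m_2 = -(216.033)/(28.913) = -7.4719.
Overall magnification: m = m_1 m_2 = 2.6934.

2.7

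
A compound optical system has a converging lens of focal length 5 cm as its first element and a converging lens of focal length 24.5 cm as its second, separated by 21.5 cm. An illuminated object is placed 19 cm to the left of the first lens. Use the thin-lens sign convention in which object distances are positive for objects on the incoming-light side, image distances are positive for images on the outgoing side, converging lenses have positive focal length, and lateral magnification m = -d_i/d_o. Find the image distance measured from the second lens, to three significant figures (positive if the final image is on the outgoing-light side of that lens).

-36.8 cm

First lens: d_i1 = 1/(1/5 - 1/19) = 6.786 cm.
Object distance for lens 2: d_o2 = 21.5 - 6.786 = 14.714 cm.
Second lens: d_i2 = 1/(1/24.5 - 1/(14.714)) = -36.839 cm.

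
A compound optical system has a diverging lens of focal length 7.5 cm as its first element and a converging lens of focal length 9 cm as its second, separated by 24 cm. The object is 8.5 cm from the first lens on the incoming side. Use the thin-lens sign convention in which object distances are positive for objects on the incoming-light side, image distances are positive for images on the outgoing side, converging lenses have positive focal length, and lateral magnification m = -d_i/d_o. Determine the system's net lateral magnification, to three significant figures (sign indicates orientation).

-0.222

First lens: d_i1 = 1/(1/(-7.5) - 1/8.5) = -3.984 cm.
m_1 = -(-3.984)/8.5 = 0.4688.
The intermediate image is virtual, 3.984 cm to the left of lens 1, so d_o2 = L - d_i1 = 24 - (-3.984) = 27.984 cm.
Second lens: d_i2 = 1/(1/9 - 1/(27.984)) = 13.267 cm.
m_2 = -(13.267)/(27.984) = -0.4741.
The system's lateral magnification is m_1 m_2 = (0.4688)(-0.4741) = -0.2222.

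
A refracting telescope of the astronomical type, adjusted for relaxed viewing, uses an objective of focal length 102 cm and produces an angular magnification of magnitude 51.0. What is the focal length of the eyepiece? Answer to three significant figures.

2.00 cm

|M| = f_obj/f_eye, so f_eye = f_obj/|M| = 102/51.0 = 2.000 cm.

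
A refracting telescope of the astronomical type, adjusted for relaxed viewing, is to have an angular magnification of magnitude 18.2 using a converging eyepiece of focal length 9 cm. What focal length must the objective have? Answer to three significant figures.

|M| = f_obj/|f_eye|, so f_obj = |M| x |f_eye| = 18.2 x 9 = 163.800 cm.

164 cm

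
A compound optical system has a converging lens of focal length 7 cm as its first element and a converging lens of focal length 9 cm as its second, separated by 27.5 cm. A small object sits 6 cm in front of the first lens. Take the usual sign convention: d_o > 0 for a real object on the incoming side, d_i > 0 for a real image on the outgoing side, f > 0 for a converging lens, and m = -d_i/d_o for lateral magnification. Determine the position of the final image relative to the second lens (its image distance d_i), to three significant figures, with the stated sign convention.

10.3 cm

Applying the thin-lens equation to the first lens, 1/7 = 1/6 + 1/d_i1, which gives d_i1 = -42.000 cm.
The intermediate image is virtual, 42.000 cm to the left of lens 1, so d_o2 = L - d_i1 = 27.5 - (-42.000) = 69.500 cm.
Applying the thin-lens equation again with f_2 = 9 cm and d_o2 = 69.500 cm gives d_i2 = 10.339 cm.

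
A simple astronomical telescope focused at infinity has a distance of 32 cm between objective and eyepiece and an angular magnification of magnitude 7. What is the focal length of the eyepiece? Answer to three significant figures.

4.00 cm

In normal adjustment the tube length equals f_obj + f_eye and |M| = f_obj/f_eye.
So f_obj = 7 f_eye and 7 f_eye + f_eye = 32 cm, giving f_eye = 32/8 = 4.000 cm and f_obj = 28.000 cm.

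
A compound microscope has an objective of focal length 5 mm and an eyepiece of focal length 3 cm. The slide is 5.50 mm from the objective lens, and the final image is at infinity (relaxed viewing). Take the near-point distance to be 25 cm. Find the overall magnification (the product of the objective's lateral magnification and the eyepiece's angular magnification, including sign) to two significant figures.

Convert to cm: f_obj = 5 mm = 0.5 cm; d_o = 5.50 mm = 0.55 cm.
Objective: 1/d_i = 1/f_obj - 1/d_o = 1/0.5 - 1/0.55 = 0.18182 cm^-1, so d_i = 5.500 cm.
m_obj = -d_i/d_o = -5.500/0.55 = -10.000.
Eyepiece angular magnification (image at infinity): M_eye = D/f_e = 25/3 = 8.333.
Overall M = m_obj x M_eye = (-10.000)(8.333) = -83.33.

-83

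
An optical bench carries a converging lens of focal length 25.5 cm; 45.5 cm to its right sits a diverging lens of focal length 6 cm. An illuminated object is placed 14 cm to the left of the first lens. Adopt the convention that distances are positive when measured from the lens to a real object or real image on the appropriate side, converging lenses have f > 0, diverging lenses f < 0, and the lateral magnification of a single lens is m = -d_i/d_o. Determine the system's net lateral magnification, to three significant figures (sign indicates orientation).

0.161

First lens: d_i1 = 1/(1/25.5 - 1/14) = -31.043 cm.
m_1 = -(-31.043)/14 = 2.2174.
With d_i1 < 0 the first image is virtual and lies on the object side; the object distance for lens 2 is d_o2 = 45.5 - (-31.043) = 76.543 cm.
Second lens: d_i2 = 1/(1/(-6) - 1/(76.543)) = -5.564 cm.
m_2 = -(-5.564)/(76.543) = 0.0727.
Total m = m_1 x m_2 = (2.2174)(0.0727) = 0.1612.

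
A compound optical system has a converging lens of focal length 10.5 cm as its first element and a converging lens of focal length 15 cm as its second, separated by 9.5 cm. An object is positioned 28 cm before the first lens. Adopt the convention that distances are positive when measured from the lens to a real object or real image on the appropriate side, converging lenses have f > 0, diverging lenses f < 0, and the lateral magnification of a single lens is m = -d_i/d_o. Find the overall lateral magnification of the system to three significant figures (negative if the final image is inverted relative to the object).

-0.404

Applying the thin-lens equation to the first lens, 1/10.5 = 1/28 + 1/d_i1, which gives d_i1 = 16.800 cm.
Its lateral magnification is m_1 = -d_i1/d_o1 = -(16.800)/28 = -0.6000.
Since 16.800 cm > 9.5 cm, the first image lies past the second lens and serves as a virtual object: d_o2 = L - d_i1 = -7.300 cm.
Applying the thin-lens equation again with f_2 = 15 cm and d_o2 = -7.300 cm gives d_i2 = 4.910 cm.
m_2 = -(4.910)/(-7.300) = 0.6726.
Total m = m_1 x m_2 = (-0.6000)(0.6726) = -0.4036.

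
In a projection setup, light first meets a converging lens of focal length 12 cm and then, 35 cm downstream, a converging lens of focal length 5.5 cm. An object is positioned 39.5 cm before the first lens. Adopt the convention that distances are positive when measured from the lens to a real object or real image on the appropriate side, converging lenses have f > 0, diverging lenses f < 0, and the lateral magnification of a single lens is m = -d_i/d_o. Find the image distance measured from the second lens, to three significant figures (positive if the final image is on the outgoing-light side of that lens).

Applying the thin-lens equation to the first lens, 1/12 = 1/39.5 + 1/d_i1, which gives d_i1 = 17.236 cm.
That image sits 17.764 cm in front of the second lens, so d_o2 = 17.764 cm.
Applying the thin-lens equation again with f_2 = 5.5 cm and d_o2 = 17.764 cm gives d_i2 = 7.967 cm.

7.97 cm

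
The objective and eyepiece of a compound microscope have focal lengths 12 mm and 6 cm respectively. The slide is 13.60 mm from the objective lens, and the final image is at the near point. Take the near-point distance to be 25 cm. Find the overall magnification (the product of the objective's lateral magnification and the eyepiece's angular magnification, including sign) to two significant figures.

Convert to cm: f_obj = 12 mm = 1.2 cm; d_o = 13.60 mm = 1.36 cm.
Objective: 1/d_i = 1/f_obj - 1/d_o = 1/1.2 - 1/1.36 = 0.09804 cm^-1, so d_i = 10.200 cm.
m_obj = -d_i/d_o = -10.200/1.36 = -7.500.
Eyepiece angular magnification (image at near point): M_eye = 1 + D/f_e = 1 + 25/6 = 5.167.
Overall M = m_obj x M_eye = (-7.500)(5.167) = -38.75.

-39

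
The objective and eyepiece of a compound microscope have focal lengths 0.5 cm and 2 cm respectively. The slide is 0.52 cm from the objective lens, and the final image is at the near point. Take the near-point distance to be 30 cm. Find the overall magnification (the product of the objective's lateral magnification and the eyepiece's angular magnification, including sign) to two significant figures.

Objective: 1/d_i = 1/f_obj - 1/d_o = 1/0.5 - 1/0.52 = 0.07692 cm^-1, so d_i = 13.000 cm.
m_obj = -d_i/d_o = -13.000/0.52 = -25.000.
Eyepiece angular magnification (image at near point): M_eye = 1 + D/f_e = 1 + 30/2 = 16.000.
Overall M = m_obj x M_eye = (-25.000)(16.000) = -400.00.

-400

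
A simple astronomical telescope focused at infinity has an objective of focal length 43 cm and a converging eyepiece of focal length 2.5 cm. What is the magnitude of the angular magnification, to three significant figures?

17.2

|M| = f_obj/|f_eye| = 43/2.5 = 17.200.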